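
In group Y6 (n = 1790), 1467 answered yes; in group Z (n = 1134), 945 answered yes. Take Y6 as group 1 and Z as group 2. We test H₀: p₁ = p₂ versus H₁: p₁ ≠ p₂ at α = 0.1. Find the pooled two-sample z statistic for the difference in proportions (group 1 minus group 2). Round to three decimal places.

p̂₁ = 1467/1790 ≈ 0.819553, p̂₂ = 945/1134 ≈ 0.833333.
Pooled p̂ = (1467+945)/(1790+1134) = 2412/2924 = 0.824897.
SE = √(0.144442 × 0.00144049) = 0.014425.
z = (0.819553 − 0.833333)/0.014425 = -0.013780/0.014425 = -0.955.
Two-sided p-value ≈ 2·Φ(−0.955) = 0.3394; since p > α = 0.1, fail to reject H₀.

z = -0.955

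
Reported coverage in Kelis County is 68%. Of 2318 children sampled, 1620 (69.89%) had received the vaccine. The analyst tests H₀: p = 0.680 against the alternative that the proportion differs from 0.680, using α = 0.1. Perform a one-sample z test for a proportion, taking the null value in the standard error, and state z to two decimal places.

p̂ = 1620/2318 ≈ 0.6989.
Standard error under H₀: √(0.68×0.32/2318) = 0.0097.
z = (0.6989 − 0.68)/0.0097 = 0.0189/0.0097 = 1.95.
Two-sided p-value ≈ 2·Φ(−1.948) = 0.0514; since p < α = 0.1, reject H₀.

z = 1.95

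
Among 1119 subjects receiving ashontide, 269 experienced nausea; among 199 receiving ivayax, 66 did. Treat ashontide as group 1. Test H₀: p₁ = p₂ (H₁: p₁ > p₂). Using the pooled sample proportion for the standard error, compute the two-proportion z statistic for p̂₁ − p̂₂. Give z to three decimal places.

z = -2.725

p̂₁ = 269/1119 = 0.240393, p̂₂ = 66/199 = 0.331658.
Pooled p̂ = (269+66)/(1119+199) = 335/1318 = 0.254173.
SE = √(p̂(1−p̂)(1/n₁+1/n₂)) = √(0.254173·0.745827·0.00591878) = √(0.00112202) = 0.033497.
z = (0.240393 − 0.331658)/0.033497 = -0.091265/0.033497 = -2.725.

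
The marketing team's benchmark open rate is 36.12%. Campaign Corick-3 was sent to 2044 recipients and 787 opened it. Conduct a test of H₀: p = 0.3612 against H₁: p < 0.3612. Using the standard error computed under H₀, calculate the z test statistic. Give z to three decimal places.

p̂ = 787/2044 ≈ 0.385029.
SE = √(p₀(1−p₀)/n) = √(0.23073/2044) = 0.010625.
z = (0.385029 − 0.3612)/0.010625 = 0.023829/0.010625 = 2.243.
p-value = P(Z < 2.243) ≈ 0.9875.

z = 2.243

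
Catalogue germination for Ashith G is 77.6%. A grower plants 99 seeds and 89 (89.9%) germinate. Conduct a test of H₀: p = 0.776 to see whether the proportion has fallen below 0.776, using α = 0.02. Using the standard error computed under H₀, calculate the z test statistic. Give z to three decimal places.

z = 2.935

p̂ = 89/99 = 0.89899.
SE = √(p₀(1−p₀)/n) = √(0.17382/99) = 0.04190.
z = (0.89899 − 0.776)/0.04190 = 0.12299/0.04190 = 2.935.
p-value = P(Z < 2.935) ≈ 0.9983, so at α = 0.02 we fail to reject H₀.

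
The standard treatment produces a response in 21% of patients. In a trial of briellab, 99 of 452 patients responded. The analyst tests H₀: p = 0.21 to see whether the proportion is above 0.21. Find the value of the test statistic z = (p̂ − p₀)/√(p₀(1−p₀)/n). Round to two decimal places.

p̂ = 99/452 ≈ 0.2190.
Under H₀, SE = √(0.21·0.79/452) = √(0.000367035) = 0.0192.
z = (0.2190 − 0.21)/0.0192 = 0.0090/0.0192 = 0.47.

z = 0.47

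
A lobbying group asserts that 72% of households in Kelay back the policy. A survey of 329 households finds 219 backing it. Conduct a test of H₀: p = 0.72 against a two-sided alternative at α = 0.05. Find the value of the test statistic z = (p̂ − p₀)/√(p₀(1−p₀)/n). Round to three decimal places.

p̂ = 219/329 ≈ 0.665653.
Standard error under H₀: √(0.72×0.28/329) = 0.024754.
z = (0.665653 − 0.72)/0.024754 = -0.054347/0.024754 = -2.195.
Two-sided p-value ≈ 2·Φ(−2.195) = 0.0281; since p < α = 0.05, reject H₀.

z = -2.195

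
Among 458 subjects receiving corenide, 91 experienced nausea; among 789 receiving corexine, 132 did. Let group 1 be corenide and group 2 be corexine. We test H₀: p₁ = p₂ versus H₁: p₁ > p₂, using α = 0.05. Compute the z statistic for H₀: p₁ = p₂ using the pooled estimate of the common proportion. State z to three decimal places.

p̂₁ = 91/458 ≈ 0.19869, p̂₂ = 132/789 ≈ 0.16730.
Pooled p̂ = (91+132)/(458+789) = 223/1247 = 0.17883.
SE = √(0.146849 × 0.00345083) = 0.02251.
z = (0.19869 − 0.16730)/0.02251 = 0.03139/0.02251 = 1.394.
p-value = P(Z > 1.394) ≈ 0.0816. With α = 0.05, fail to reject H₀.

z = 1.394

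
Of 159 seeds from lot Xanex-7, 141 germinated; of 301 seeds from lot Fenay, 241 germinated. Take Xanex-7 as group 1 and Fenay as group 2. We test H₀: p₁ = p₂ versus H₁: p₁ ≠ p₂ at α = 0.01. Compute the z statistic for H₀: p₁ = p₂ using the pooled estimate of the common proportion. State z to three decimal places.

p̂₁ = 141/159 = 0.88679, p̂₂ = 241/301 = 0.80066.
Pooled p̂ = (141+241)/(159+301) = 382/460 = 0.83043.
SE = √(0.140813 × 0.00961157) = 0.03679.
z = (0.88679 − 0.80066)/0.03679 = 0.08613/0.03679 = 2.341.
p-value = 2·P(Z > 2.341) ≈ 0.0192, so at α = 0.01 we fail to reject H₀.

z = 2.341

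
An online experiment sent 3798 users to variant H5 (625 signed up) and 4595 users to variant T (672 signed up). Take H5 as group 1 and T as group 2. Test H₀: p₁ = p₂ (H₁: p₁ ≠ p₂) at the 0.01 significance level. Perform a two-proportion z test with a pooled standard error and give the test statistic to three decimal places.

z = 2.310

p̂₁ = 625/3798 ≈ 0.164560, p̂₂ = 672/4595 ≈ 0.146246.
Pooled p̂ = (625+672)/(3798+4595) = 1297/8393 = 0.154534.
SE = √(p̂(1−p̂)(1/n₁+1/n₂)) = √(0.154534·0.845466·0.000480924) = √(6.28342e-05) = 0.007927.
z = (0.164560 − 0.146246)/0.007927 = 0.018314/0.007927 = 2.310.
p-value = 2·P(Z > 2.310) ≈ 0.0209. With α = 0.01, fail to reject H₀.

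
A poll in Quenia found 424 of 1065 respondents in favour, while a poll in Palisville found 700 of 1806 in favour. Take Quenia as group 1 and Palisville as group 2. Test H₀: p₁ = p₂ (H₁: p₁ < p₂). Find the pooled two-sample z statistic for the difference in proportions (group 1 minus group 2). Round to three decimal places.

z = 0.558

p̂₁ = 424/1065 = 0.39812, p̂₂ = 700/1806 = 0.38760.
Pooled p̂ = (424+700)/(1065+1806) = 1124/2871 = 0.39150.
SE = √(0.238228 × 0.00149268) = 0.01886.
z = (0.39812 − 0.38760)/0.01886 = 0.01052/0.01886 = 0.558.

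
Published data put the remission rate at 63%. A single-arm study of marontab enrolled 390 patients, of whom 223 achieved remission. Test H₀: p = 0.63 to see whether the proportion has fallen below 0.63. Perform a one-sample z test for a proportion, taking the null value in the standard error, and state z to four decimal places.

p̂ = 223/390 = 0.571795.
Under H₀, SE = √(0.63·0.37/390) = √(0.000597692) = 0.024448.
z = (0.571795 − 0.63)/0.024448 = -0.058205/0.024448 = -2.3808.
p-value = P(Z < -2.381) ≈ 0.0086.

z = -2.3808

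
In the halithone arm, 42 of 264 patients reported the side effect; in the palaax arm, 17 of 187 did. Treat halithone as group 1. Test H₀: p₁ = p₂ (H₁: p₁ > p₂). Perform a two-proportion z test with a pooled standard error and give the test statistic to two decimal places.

z = 2.12

p̂₁ = 42/264 = 0.1591, p̂₂ = 17/187 = 0.0909.
Pooled p̂ = (42+17)/(264+187) = 59/451 = 0.1308.
SE = √(p̂(1−p̂)(1/n₁+1/n₂)) = √(0.1308·0.8692·0.00913547) = √(0.00103876) = 0.0322.
z = (0.1591 − 0.0909)/0.0322 = 0.0682/0.0322 = 2.12.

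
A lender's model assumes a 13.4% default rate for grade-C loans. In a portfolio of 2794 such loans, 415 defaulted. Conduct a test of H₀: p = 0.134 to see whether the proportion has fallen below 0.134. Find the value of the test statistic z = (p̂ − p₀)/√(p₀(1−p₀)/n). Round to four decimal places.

p̂ = 415/2794 = 0.1485326.
SE = √(p₀(1−p₀)/n) = √(0.11604/2794) = 0.0064446.
z = (0.1485326 − 0.134)/0.0064446 = 0.0145326/0.0064446 = 2.2550.
p-value = P(Z < 2.255) ≈ 0.9879.

z = 2.2550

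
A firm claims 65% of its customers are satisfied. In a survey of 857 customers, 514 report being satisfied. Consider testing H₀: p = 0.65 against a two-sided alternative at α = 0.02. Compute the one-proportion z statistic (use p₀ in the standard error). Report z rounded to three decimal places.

p̂ = 514/857 = 0.59977.
Standard error under H₀: √(0.65×0.35/857) = 0.01629.
z = (0.59977 − 0.65)/0.01629 = -0.05023/0.01629 = -3.083.
Two-sided p-value ≈ 2·Φ(−3.083) = 0.0020; since p < α = 0.02, reject H₀.

z = -3.083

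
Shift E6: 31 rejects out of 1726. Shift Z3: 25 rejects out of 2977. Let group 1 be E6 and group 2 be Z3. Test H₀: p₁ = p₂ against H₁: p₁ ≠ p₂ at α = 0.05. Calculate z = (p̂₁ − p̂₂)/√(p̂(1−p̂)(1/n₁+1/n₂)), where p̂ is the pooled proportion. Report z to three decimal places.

p̂₁ = 31/1726 = 0.017961, p̂₂ = 25/2977 = 0.008398.
Pooled p̂ = (31+25)/(1726+2977) = 56/4703 = 0.011907.
SE = √(p̂(1−p̂)(1/n₁+1/n₂)) = √(0.011907·0.988093·0.000915283) = √(1.07688e-05) = 0.003282.
z = (0.017961 − 0.008398)/0.003282 = 0.009563/0.003282 = 2.914.
p-value = 2·P(Z > 2.914) ≈ 0.0036; since p < α = 0.05, reject H₀.

z = 2.914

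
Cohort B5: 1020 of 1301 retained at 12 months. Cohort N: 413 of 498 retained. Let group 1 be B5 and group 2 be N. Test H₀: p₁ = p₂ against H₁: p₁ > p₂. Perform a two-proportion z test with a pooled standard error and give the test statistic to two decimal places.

p̂₁ = 1020/1301 ≈ 0.7840, p̂₂ = 413/498 ≈ 0.8293.
Pooled p̂ = (1020+413)/(1301+498) = 1433/1799 = 0.7966.
SE = √(p̂(1−p̂)(1/n₁+1/n₂)) = √(0.7966·0.2034·0.00277667) = √(0.000449976) = 0.0212.
z = (0.7840 − 0.8293)/0.0212 = -0.0453/0.0212 = -2.14.
p-value = P(Z > -2.136) ≈ 0.9837.

z = -2.14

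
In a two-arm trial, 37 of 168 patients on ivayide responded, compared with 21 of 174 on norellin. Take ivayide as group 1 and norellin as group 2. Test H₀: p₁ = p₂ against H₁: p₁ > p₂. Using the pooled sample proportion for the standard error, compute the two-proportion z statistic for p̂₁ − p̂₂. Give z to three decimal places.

p̂₁ = 37/168 ≈ 0.220238, p̂₂ = 21/174 ≈ 0.120690.
Pooled p̂ = (37+21)/(168+174) = 58/342 = 0.169591.
SE = √(p̂(1−p̂)(1/n₁+1/n₂)) = √(0.169591·0.830409·0.0116995) = √(0.00164764) = 0.040591.
z = (0.220238 − 0.120690)/0.040591 = 0.099548/0.040591 = 2.452.

z = 2.452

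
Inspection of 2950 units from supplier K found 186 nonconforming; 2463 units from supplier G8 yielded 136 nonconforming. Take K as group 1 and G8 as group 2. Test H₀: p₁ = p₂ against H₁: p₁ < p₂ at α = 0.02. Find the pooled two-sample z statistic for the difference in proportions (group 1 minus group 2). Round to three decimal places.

z = 1.213

p̂₁ = 186/2950 = 0.063051, p̂₂ = 136/2463 = 0.055217.
Pooled p̂ = (186+136)/(2950+2463) = 322/5413 = 0.059486.
SE = √(p̂(1−p̂)(1/n₁+1/n₂)) = √(0.059486·0.940514·0.000744992) = √(4.16807e-05) = 0.006456.
z = (0.063051 − 0.055217)/0.006456 = 0.007834/0.006456 = 1.213.
p-value = P(Z < 1.213) ≈ 0.8875, so at α = 0.02 we fail to reject H₀.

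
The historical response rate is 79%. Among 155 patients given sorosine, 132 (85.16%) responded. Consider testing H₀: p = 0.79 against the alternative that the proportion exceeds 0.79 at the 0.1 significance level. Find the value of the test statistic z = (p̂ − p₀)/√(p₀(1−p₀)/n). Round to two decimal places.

z = 1.88

p̂ = 132/155 ≈ 0.8516.
Standard error under H₀: √(0.79×0.21/155) = 0.0327.
z = (0.8516 − 0.79)/0.0327 = 0.0616/0.0327 = 1.88.
p-value = P(Z > 1.883) ≈ 0.0298; since p < α = 0.1, reject H₀.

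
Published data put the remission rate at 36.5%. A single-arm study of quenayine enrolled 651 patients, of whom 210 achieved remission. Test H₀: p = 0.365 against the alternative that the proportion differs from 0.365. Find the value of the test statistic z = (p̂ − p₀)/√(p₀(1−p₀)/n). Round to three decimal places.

z = -2.248

p̂ = 210/651 = 0.32258.
Standard error under H₀: √(0.365×0.635/651) = 0.01887.
z = (0.32258 − 0.365)/0.01887 = -0.04242/0.01887 = -2.248.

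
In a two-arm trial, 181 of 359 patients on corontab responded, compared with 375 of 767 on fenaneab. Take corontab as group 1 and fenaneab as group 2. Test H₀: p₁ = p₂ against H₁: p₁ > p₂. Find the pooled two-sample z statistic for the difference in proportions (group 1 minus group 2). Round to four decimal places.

p̂₁ = 181/359 ≈ 0.504178, p̂₂ = 375/767 ≈ 0.488918.
Pooled p̂ = (181+375)/(359+767) = 556/1126 = 0.493783.
SE = √(0.249961 × 0.0040893) = 0.031971.
z = (0.504178 − 0.488918)/0.031971 = 0.015260/0.031971 = 0.4773.
p-value = P(Z > 0.477) ≈ 0.3166.

z = 0.4773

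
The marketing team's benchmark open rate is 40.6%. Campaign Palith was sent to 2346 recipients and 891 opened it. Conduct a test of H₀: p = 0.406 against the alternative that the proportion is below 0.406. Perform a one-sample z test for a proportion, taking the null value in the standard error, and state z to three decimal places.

z = -2.585

p̂ = 891/2346 ≈ 0.379795.
Under H₀, SE = √(0.406·0.594/2346) = √(0.000102798) = 0.010139.
z = (0.379795 − 0.406)/0.010139 = -0.026205/0.010139 = -2.585.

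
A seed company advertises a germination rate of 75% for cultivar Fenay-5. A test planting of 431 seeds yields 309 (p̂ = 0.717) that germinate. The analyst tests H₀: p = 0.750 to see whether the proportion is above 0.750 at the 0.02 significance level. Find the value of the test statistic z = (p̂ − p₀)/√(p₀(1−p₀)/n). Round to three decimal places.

p̂ = 309/431 ≈ 0.71694.
SE = √(p₀(1−p₀)/n) = √(0.1875/431) = 0.02086.
z = (0.71694 − 0.75)/0.02086 = -0.03306/0.02086 = -1.585.
p-value = P(Z > -1.585) ≈ 0.9435, so at α = 0.02 we fail to reject H₀.

z = -1.585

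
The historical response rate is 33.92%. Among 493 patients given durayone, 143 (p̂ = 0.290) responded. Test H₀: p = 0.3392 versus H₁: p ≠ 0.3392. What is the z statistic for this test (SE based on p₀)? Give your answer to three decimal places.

z = -2.305

p̂ = 143/493 ≈ 0.29006.
Under H₀, SE = √(0.3392·0.6608/493) = √(0.000454652) = 0.02132.
z = (0.29006 − 0.3392)/0.02132 = -0.04914/0.02132 = -2.305.
Two-sided p-value ≈ 2·Φ(−2.305) = 0.0212.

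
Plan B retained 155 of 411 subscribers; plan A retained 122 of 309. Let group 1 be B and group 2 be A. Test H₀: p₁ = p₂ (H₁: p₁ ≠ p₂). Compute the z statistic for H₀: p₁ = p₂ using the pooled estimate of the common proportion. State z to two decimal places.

p̂₁ = 155/411 = 0.3771, p̂₂ = 122/309 = 0.3948.
Pooled p̂ = (155+122)/(411+309) = 277/720 = 0.3847.
SE = √(p̂(1−p̂)(1/n₁+1/n₂)) = √(0.3847·0.6153·0.00566934) = √(0.00134199) = 0.0366.
z = (0.3771 − 0.3948)/0.0366 = -0.0177/0.0366 = -0.48.

z = -0.48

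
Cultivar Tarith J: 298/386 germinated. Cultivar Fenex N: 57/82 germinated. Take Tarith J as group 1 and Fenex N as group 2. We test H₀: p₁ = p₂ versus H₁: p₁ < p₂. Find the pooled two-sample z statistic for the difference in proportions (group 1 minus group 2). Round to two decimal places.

z = 1.48

p̂₁ = 298/386 = 0.7720, p̂₂ = 57/82 = 0.6951.
Pooled p̂ = (298+57)/(386+82) = 355/468 = 0.7585.
SE = √(0.183153 × 0.0147858) = 0.0520.
z = (0.7720 − 0.6951)/0.0520 = 0.0769/0.0520 = 1.48.
p-value = P(Z < 1.478) ≈ 0.9303.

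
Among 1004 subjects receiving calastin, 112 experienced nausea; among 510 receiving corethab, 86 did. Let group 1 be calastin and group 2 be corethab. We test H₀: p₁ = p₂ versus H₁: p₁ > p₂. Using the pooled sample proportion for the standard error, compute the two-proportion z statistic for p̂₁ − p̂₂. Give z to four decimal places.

p̂₁ = 112/1004 ≈ 0.1115538, p̂₂ = 86/510 ≈ 0.1686275.
Pooled p̂ = (112+86)/(1004+510) = 198/1514 = 0.1307794.
SE = √(p̂(1−p̂)(1/n₁+1/n₂)) = √(0.1307794·0.8692206·0.0029568) = √(0.000336118) = 0.0183335.
z = (0.1115538 − 0.1686275)/0.0183335 = -0.0570737/0.0183335 = -3.1131.
p-value = P(Z > -3.113) ≈ 0.9991.

z = -3.1131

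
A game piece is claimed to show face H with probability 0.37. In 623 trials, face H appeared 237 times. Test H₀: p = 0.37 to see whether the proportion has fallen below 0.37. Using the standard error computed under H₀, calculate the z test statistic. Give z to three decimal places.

z = 0.539

p̂ = 237/623 ≈ 0.38042.
Standard error under H₀: √(0.37×0.63/623) = 0.01934.
z = (0.38042 − 0.37)/0.01934 = 0.01042/0.01934 = 0.539.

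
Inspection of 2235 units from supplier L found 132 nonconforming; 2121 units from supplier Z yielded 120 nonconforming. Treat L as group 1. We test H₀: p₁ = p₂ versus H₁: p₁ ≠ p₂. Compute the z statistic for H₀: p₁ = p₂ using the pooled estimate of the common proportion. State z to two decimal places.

z = 0.35

p̂₁ = 132/2235 = 0.0591, p̂₂ = 120/2121 = 0.0566.
Pooled p̂ = (132+120)/(2235+2121) = 252/4356 = 0.0579.
SE = √(p̂(1−p̂)(1/n₁+1/n₂)) = √(0.0579·0.9421·0.000918903) = √(5.00843e-05) = 0.0071.
z = (0.0591 − 0.0566)/0.0071 = 0.0025/0.0071 = 0.35.
p-value = 2·P(Z > 0.351) ≈ 0.7257.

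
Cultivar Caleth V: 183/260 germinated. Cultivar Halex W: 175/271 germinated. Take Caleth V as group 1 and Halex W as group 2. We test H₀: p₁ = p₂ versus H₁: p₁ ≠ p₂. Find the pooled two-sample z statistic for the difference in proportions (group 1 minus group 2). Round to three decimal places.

p̂₁ = 183/260 = 0.70385, p̂₂ = 175/271 = 0.64576.
Pooled p̂ = (183+175)/(260+271) = 358/531 = 0.67420.
SE = √(p̂(1−p̂)(1/n₁+1/n₂)) = √(0.67420·0.32580·0.00753619) = √(0.00165536) = 0.04069.
z = (0.70385 − 0.64576)/0.04069 = 0.05809/0.04069 = 1.428.

z = 1.428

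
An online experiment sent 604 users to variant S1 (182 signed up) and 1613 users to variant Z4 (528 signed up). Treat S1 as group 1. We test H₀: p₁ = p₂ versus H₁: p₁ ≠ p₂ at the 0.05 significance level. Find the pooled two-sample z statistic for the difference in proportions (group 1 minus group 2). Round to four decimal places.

p̂₁ = 182/604 ≈ 0.3013245, p̂₂ = 528/1613 ≈ 0.3273404.
Pooled p̂ = (182+528)/(604+1613) = 710/2217 = 0.3202526.
SE = √(0.217691 × 0.00227559) = 0.0222570.
z = (0.3013245 − 0.3273404)/0.0222570 = -0.0260159/0.0222570 = -1.1689.
Two-sided p-value ≈ 2·Φ(−1.169) = 0.2425. With α = 0.05, fail to reject H₀.

z = -1.1689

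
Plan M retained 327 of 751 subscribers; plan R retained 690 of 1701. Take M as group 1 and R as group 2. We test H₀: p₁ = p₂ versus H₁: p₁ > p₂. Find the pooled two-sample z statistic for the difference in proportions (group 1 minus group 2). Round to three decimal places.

z = 1.379

p̂₁ = 327/751 = 0.43542, p̂₂ = 690/1701 = 0.40564.
Pooled p̂ = (327+690)/(751+1701) = 1017/2452 = 0.41476.
SE = √(p̂(1−p̂)(1/n₁+1/n₂)) = √(0.41476·0.58524·0.00191945) = √(0.000465917) = 0.02159.
z = (0.43542 − 0.40564)/0.02159 = 0.02978/0.02159 = 1.379.
p-value = P(Z > 1.379) ≈ 0.0839.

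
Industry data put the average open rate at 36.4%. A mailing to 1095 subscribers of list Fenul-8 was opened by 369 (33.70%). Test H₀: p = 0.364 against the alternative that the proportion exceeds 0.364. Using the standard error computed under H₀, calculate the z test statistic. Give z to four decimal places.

p̂ = 369/1095 = 0.336986.
SE = √(p₀(1−p₀)/n) = √(0.2315/1095) = 0.014540.
z = (0.336986 − 0.364)/0.014540 = -0.027014/0.014540 = -1.8579.
p-value = P(Z > -1.858) ≈ 0.9684.

z = -1.8579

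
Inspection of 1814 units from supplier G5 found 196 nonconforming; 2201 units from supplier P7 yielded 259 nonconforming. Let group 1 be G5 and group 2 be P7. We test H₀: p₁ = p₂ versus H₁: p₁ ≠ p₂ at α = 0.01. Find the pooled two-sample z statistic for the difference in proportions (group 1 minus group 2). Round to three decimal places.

p̂₁ = 196/1814 ≈ 0.108049, p̂₂ = 259/2201 ≈ 0.117674.
Pooled p̂ = (196+259)/(1814+2201) = 455/4015 = 0.113325.
SE = √(0.100482 × 0.00100561) = 0.010052.
z = (0.108049 − 0.117674)/0.010052 = -0.009625/0.010052 = -0.958.
Two-sided p-value ≈ 2·Φ(−0.958) = 0.3383. With α = 0.01, fail to reject H₀.

z = -0.958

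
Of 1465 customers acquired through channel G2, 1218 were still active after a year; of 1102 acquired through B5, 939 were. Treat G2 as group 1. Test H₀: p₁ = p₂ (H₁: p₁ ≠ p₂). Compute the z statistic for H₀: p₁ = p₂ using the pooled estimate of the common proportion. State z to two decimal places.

p̂₁ = 1218/1465 = 0.8314, p̂₂ = 939/1102 = 0.8521.
Pooled p̂ = (1218+939)/(1465+1102) = 2157/2567 = 0.8403.
SE = √(0.134209 × 0.00159003) = 0.0146.
z = (0.8314 − 0.8521)/0.0146 = -0.0207/0.0146 = -1.42.
Two-sided p-value ≈ 2·Φ(−1.416) = 0.1567.

z = -1.42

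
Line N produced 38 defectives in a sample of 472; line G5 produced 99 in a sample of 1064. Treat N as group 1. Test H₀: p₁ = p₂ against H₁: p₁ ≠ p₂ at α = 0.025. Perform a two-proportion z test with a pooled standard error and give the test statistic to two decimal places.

p̂₁ = 38/472 ≈ 0.08051, p̂₂ = 99/1064 ≈ 0.09305.
Pooled p̂ = (38+99)/(472+1064) = 137/1536 = 0.08919.
SE = √(0.0812374 × 0.00305849) = 0.01576.
z = (0.08051 − 0.09305)/0.01576 = -0.01254/0.01576 = -0.80.
Two-sided p-value ≈ 2·Φ(−0.795) = 0.4264; since p > α = 0.025, fail to reject H₀.

z = -0.80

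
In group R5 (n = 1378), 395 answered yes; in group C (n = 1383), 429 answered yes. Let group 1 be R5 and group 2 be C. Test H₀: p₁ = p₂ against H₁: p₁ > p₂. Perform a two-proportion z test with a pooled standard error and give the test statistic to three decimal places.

p̂₁ = 395/1378 ≈ 0.28665, p̂₂ = 429/1383 ≈ 0.31020.
Pooled p̂ = (395+429)/(1378+1383) = 824/2761 = 0.29844.
SE = √(0.209375 × 0.00144876) = 0.01742.
z = (0.28665 − 0.31020)/0.01742 = -0.02355/0.01742 = -1.352.

z = -1.352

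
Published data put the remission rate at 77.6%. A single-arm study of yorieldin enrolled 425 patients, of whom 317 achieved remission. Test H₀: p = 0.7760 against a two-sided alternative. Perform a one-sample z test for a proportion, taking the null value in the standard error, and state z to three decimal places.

z = -1.489

p̂ = 317/425 = 0.745882.
SE = √(p₀(1−p₀)/n) = √(0.17382/425) = 0.020224.
z = (0.745882 − 0.776)/0.020224 = -0.030118/0.020224 = -1.489.
Two-sided p-value ≈ 2·Φ(−1.489) = 0.1364.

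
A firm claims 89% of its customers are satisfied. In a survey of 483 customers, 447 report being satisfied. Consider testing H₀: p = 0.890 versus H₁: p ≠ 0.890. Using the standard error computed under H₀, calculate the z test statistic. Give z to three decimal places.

p̂ = 447/483 = 0.92547.
Under H₀, SE = √(0.89·0.11/483) = √(0.000202692) = 0.01424.
z = (0.92547 − 0.89)/0.01424 = 0.03547/0.01424 = 2.491.
p-value = 2·P(Z > 2.491) ≈ 0.0127.

z = 2.491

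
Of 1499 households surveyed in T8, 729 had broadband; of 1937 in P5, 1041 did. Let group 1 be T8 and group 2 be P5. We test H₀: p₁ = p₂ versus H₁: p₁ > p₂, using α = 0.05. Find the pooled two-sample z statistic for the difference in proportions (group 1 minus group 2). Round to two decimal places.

p̂₁ = 729/1499 = 0.4863, p̂₂ = 1041/1937 = 0.5374.
Pooled p̂ = (729+1041)/(1499+1937) = 1770/3436 = 0.5151.
SE = √(p̂(1−p̂)(1/n₁+1/n₂)) = √(0.5151·0.4849·0.00118337) = √(0.000295572) = 0.0172.
z = (0.4863 − 0.5374)/0.0172 = -0.0511/0.0172 = -2.97.
p-value = P(Z > -2.973) ≈ 0.9985. With α = 0.05, fail to reject H₀.

z = -2.97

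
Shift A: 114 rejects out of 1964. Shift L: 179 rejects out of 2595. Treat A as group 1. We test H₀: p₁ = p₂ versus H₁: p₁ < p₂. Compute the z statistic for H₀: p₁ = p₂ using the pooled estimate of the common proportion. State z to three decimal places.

p̂₁ = 114/1964 = 0.058045, p̂₂ = 179/2595 = 0.068979.
Pooled p̂ = (114+179)/(1964+2595) = 293/4559 = 0.064268.
SE = √(0.060138 × 0.000894521) = 0.007334.
z = (0.058045 − 0.068979)/0.007334 = -0.010934/0.007334 = -1.491.
p-value = P(Z < -1.491) ≈ 0.0680.

z = -1.491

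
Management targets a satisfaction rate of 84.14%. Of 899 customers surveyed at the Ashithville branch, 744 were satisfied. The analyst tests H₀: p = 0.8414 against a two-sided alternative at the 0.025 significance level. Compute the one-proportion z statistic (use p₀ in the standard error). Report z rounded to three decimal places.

z = -1.134

p̂ = 744/899 ≈ 0.82759.
Standard error under H₀: √(0.8414×0.1586/899) = 0.01218.
z = (0.82759 − 0.8414)/0.01218 = -0.01381/0.01218 = -1.134.
Two-sided p-value ≈ 2·Φ(−1.134) = 0.2569. With α = 0.025, fail to reject H₀.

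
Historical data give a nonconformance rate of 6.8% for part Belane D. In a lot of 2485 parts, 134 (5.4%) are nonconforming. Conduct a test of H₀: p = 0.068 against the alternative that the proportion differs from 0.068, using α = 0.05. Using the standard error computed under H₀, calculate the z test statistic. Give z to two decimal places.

p̂ = 134/2485 = 0.05392.
SE = √(p₀(1−p₀)/n) = √(0.063376/2485) = 0.00505.
z = (0.05392 − 0.068)/0.00505 = -0.01408/0.00505 = -2.79.
p-value = 2·P(Z > 2.787) ≈ 0.0053. With α = 0.05, reject H₀.

z = -2.79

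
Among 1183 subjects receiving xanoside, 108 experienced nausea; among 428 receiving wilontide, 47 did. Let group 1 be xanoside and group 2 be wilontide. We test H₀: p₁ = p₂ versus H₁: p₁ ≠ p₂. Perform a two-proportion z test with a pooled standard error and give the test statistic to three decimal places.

p̂₁ = 108/1183 = 0.091293, p̂₂ = 47/428 = 0.109813.
Pooled p̂ = (108+47)/(1183+428) = 155/1611 = 0.096214.
SE = √(0.0869565 × 0.00318176) = 0.016634.
z = (0.091293 − 0.109813)/0.016634 = -0.018520/0.016634 = -1.113.

z = -1.113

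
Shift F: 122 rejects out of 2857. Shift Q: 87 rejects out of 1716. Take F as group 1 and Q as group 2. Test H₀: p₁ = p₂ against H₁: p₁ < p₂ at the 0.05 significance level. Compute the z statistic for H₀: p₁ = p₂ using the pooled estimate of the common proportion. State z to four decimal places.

p̂₁ = 122/2857 ≈ 0.042702, p̂₂ = 87/1716 ≈ 0.050699.
Pooled p̂ = (122+87)/(2857+1716) = 209/4573 = 0.045703.
SE = √(p̂(1−p̂)(1/n₁+1/n₂)) = √(0.045703·0.954297·0.000932768) = √(4.0682e-05) = 0.006378.
z = (0.042702 − 0.050699)/0.006378 = -0.007997/0.006378 = -1.2538.
p-value = P(Z < -1.254) ≈ 0.1050, so at α = 0.05 we fail to reject H₀.

z = -1.2538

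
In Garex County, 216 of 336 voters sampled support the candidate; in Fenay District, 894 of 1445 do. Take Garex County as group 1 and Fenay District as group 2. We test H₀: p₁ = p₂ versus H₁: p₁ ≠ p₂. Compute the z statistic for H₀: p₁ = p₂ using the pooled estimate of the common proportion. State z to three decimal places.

p̂₁ = 216/336 ≈ 0.64286, p̂₂ = 894/1445 ≈ 0.61869.
Pooled p̂ = (216+894)/(336+1445) = 1110/1781 = 0.62325.
SE = √(p̂(1−p̂)(1/n₁+1/n₂)) = √(0.62325·0.37675·0.00366823) = √(0.00086134) = 0.02935.
z = (0.64286 − 0.61869)/0.02935 = 0.02417/0.02935 = 0.824.
p-value = 2·P(Z > 0.824) ≈ 0.4102.

z = 0.824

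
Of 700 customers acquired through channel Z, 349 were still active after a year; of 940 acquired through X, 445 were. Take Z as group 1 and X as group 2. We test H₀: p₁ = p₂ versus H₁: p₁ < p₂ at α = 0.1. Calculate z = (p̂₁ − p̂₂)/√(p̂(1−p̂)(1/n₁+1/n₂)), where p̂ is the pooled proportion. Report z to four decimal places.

z = 1.0087

p̂₁ = 349/700 ≈ 0.498571, p̂₂ = 445/940 ≈ 0.473404.
Pooled p̂ = (349+445)/(700+940) = 794/1640 = 0.484146.
SE = √(p̂(1−p̂)(1/n₁+1/n₂)) = √(0.484146·0.515854·0.0024924) = √(0.000622474) = 0.024949.
z = (0.498571 − 0.473404)/0.024949 = 0.025167/0.024949 = 1.0087.
p-value = P(Z < 1.009) ≈ 0.8434. With α = 0.1, fail to reject H₀.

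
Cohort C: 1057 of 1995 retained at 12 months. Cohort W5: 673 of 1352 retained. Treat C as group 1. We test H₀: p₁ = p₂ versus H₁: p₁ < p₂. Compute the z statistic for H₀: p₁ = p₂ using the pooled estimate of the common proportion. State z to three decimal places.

p̂₁ = 1057/1995 = 0.52982, p̂₂ = 673/1352 = 0.49778.
Pooled p̂ = (1057+673)/(1995+1352) = 1730/3347 = 0.51688.
SE = √(p̂(1−p̂)(1/n₁+1/n₂)) = √(0.51688·0.48312·0.0012409) = √(0.000309871) = 0.01760.
z = (0.52982 − 0.49778)/0.01760 = 0.03204/0.01760 = 1.820.

z = 1.820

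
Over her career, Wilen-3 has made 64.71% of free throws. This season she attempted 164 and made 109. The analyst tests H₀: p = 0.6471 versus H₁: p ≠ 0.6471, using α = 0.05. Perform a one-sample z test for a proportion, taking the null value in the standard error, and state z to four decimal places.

p̂ = 109/164 = 0.664634.
Standard error under H₀: √(0.6471×0.3529/164) = 0.037316.
z = (0.664634 − 0.6471)/0.037316 = 0.017534/0.037316 = 0.4699.
Two-sided p-value ≈ 2·Φ(−0.470) = 0.6384. With α = 0.05, fail to reject H₀.

z = 0.4699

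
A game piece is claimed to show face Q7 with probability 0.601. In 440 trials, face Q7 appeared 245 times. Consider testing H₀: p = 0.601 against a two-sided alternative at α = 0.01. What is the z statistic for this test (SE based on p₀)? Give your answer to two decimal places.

z = -1.89

p̂ = 245/440 = 0.55682.
Under H₀, SE = √(0.601·0.399/440) = √(0.000544998) = 0.02335.
z = (0.55682 − 0.601)/0.02335 = -0.04418/0.02335 = -1.89.
p-value = 2·P(Z > 1.893) ≈ 0.0584, so at α = 0.01 we fail to reject H₀.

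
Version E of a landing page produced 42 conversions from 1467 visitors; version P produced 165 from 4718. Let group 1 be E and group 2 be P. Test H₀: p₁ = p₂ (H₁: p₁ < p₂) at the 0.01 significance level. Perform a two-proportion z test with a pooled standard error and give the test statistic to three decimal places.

p̂₁ = 42/1467 = 0.028630, p̂₂ = 165/4718 = 0.034972.
Pooled p̂ = (42+165)/(1467+4718) = 207/6185 = 0.033468.
SE = √(p̂(1−p̂)(1/n₁+1/n₂)) = √(0.033468·0.966532·0.000893617) = √(2.89067e-05) = 0.005376.
z = (0.028630 − 0.034972)/0.005376 = -0.006342/0.005376 = -1.180.
p-value = P(Z < -1.180) ≈ 0.1191. With α = 0.01, fail to reject H₀.

z = -1.180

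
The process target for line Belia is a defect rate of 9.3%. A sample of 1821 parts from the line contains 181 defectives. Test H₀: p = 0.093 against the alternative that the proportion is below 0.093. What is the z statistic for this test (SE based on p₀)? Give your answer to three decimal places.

z = 0.940

p̂ = 181/1821 = 0.09940.
SE = √(p₀(1−p₀)/n) = √(0.084351/1821) = 0.00681.
z = (0.09940 − 0.093)/0.00681 = 0.00640/0.00681 = 0.940.
p-value = P(Z < 0.940) ≈ 0.8263.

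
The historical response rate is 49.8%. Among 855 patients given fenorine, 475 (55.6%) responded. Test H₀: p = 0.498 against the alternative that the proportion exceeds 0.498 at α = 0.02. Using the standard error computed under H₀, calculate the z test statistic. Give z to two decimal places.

z = 3.37

p̂ = 475/855 = 0.5556.
Under H₀, SE = √(0.498·0.502/855) = √(0.000292393) = 0.0171.
z = (0.5556 − 0.498)/0.0171 = 0.0576/0.0171 = 3.37.
p-value = P(Z > 3.366) ≈ 0.0004. With α = 0.02, reject H₀.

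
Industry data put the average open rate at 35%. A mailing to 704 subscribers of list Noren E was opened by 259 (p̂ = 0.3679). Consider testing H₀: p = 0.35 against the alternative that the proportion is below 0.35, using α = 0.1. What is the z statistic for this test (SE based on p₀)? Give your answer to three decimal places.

z = 0.996

p̂ = 259/704 = 0.36790.
Under H₀, SE = √(0.35·0.65/704) = √(0.000323153) = 0.01798.
z = (0.36790 − 0.35)/0.01798 = 0.01790/0.01798 = 0.996.
p-value = P(Z < 0.996) ≈ 0.8403, so at α = 0.1 we fail to reject H₀.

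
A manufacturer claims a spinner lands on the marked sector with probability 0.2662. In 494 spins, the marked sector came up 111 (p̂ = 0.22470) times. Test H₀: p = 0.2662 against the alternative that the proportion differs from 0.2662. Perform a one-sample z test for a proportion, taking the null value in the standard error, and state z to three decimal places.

z = -2.087

p̂ = 111/494 = 0.224696.
Standard error under H₀: √(0.2662×0.7338/494) = 0.019885.
z = (0.224696 − 0.2662)/0.019885 = -0.041504/0.019885 = -2.087.
Two-sided p-value ≈ 2·Φ(−2.087) = 0.0369.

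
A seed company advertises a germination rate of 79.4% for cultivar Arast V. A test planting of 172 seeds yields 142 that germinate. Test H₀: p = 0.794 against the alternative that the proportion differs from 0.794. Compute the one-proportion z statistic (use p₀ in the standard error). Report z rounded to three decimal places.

p̂ = 142/172 = 0.82558.
Standard error under H₀: √(0.794×0.206/172) = 0.03084.
z = (0.82558 − 0.794)/0.03084 = 0.03158/0.03084 = 1.024.

z = 1.024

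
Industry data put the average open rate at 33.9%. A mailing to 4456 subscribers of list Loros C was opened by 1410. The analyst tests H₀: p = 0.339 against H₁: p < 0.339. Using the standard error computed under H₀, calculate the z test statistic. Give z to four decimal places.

p̂ = 1410/4456 ≈ 0.31642729.
Under H₀, SE = √(0.339·0.661/4456) = √(5.0287e-05) = 0.00709133.
z = (0.31642729 − 0.339)/0.00709133 = -0.02257271/0.00709133 = -3.1831.

z = -3.1831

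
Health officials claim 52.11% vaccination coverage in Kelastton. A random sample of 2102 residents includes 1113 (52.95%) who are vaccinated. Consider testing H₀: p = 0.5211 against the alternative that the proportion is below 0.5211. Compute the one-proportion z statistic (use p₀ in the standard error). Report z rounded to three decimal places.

p̂ = 1113/2102 ≈ 0.52950.
Under H₀, SE = √(0.5211·0.4789/2102) = √(0.000118723) = 0.01090.
z = (0.52950 − 0.5211)/0.01090 = 0.00840/0.01090 = 0.771.

z = 0.771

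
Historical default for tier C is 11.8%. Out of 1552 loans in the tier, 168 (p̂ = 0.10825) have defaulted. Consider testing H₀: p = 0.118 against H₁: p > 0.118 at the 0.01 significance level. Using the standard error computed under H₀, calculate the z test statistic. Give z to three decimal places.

z = -1.191

p̂ = 168/1552 ≈ 0.108247.
SE = √(p₀(1−p₀)/n) = √(0.10408/1552) = 0.008189.
z = (0.108247 − 0.118)/0.008189 = -0.009753/0.008189 = -1.191.
p-value = P(Z > -1.191) ≈ 0.8832, so at α = 0.01 we fail to reject H₀.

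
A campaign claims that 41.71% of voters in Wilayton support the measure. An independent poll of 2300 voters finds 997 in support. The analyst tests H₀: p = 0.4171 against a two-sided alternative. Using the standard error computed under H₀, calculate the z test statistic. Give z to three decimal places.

p̂ = 997/2300 ≈ 0.43348.
Under H₀, SE = √(0.4171·0.5829/2300) = √(0.000105708) = 0.01028.
z = (0.43348 − 0.4171)/0.01028 = 0.01638/0.01028 = 1.593.

z = 1.593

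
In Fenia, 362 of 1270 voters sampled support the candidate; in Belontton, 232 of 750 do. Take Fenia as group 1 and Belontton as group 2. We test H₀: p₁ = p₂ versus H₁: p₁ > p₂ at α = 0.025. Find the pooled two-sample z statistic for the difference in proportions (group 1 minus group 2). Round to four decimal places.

p̂₁ = 362/1270 ≈ 0.2850394, p̂₂ = 232/750 ≈ 0.3093333.
Pooled p̂ = (362+232)/(1270+750) = 594/2020 = 0.2940594.
SE = √(0.207588 × 0.00212073) = 0.0209819.
z = (0.2850394 − 0.3093333)/0.0209819 = -0.0242939/0.0209819 = -1.1579.
p-value = P(Z > -1.158) ≈ 0.8765; since p > α = 0.025, fail to reject H₀.

z = -1.1579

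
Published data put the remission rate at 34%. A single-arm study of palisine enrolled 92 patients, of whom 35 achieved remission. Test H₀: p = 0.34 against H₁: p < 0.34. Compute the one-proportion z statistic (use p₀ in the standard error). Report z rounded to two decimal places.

p̂ = 35/92 ≈ 0.3804.
Standard error under H₀: √(0.34×0.66/92) = 0.0494.
z = (0.3804 − 0.34)/0.0494 = 0.0404/0.0494 = 0.82.

z = 0.82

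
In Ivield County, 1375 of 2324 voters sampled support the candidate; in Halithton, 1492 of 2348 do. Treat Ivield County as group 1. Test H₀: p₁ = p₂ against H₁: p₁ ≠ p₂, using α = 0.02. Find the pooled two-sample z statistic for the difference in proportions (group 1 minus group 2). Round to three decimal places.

z = -3.073

p̂₁ = 1375/2324 ≈ 0.591652, p̂₂ = 1492/2348 ≈ 0.635434.
Pooled p̂ = (1375+1492)/(2324+2348) = 2867/4672 = 0.613656.
SE = √(p̂(1−p̂)(1/n₁+1/n₂)) = √(0.613656·0.386344·0.000856187) = √(0.000202987) = 0.014247.
z = (0.591652 − 0.635434)/0.014247 = -0.043782/0.014247 = -3.073.
p-value = 2·P(Z > 3.073) ≈ 0.0021. With α = 0.02, reject H₀.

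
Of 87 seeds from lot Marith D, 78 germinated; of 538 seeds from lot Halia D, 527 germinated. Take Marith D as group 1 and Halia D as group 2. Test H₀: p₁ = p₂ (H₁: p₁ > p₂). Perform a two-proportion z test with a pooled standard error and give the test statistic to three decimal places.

p̂₁ = 78/87 ≈ 0.89655, p̂₂ = 527/538 ≈ 0.97955.
Pooled p̂ = (78+527)/(87+538) = 605/625 = 0.96800.
SE = √(0.030976 × 0.013353) = 0.02034.
z = (0.89655 − 0.97955)/0.02034 = -0.08300/0.02034 = -4.081.
p-value = P(Z > -4.081) ≈ 1.0000.

z = -4.081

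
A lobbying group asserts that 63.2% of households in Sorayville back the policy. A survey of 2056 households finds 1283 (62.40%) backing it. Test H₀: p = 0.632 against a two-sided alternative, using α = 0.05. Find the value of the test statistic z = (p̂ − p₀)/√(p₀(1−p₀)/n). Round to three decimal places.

p̂ = 1283/2056 = 0.624027.
Under H₀, SE = √(0.632·0.368/2056) = √(0.000113121) = 0.010636.
z = (0.624027 − 0.632)/0.010636 = -0.007973/0.010636 = -0.750.
p-value = 2·P(Z > 0.750) ≈ 0.4535, so at α = 0.05 we fail to reject H₀.

z = -0.750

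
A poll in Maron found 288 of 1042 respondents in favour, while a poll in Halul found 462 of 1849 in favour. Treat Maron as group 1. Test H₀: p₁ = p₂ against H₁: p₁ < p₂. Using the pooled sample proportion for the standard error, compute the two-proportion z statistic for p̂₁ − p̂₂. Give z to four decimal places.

p̂₁ = 288/1042 = 0.276392, p̂₂ = 462/1849 = 0.249865.
Pooled p̂ = (288+462)/(1042+1849) = 750/2891 = 0.259426.
SE = √(0.192124 × 0.00150053) = 0.016979.
z = (0.276392 − 0.249865)/0.016979 = 0.026527/0.016979 = 1.5623.
p-value = P(Z < 1.562) ≈ 0.9409.

z = 1.5623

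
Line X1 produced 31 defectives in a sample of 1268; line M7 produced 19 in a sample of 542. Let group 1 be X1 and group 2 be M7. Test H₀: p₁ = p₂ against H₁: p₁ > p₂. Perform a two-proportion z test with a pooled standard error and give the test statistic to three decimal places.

z = -1.261

p̂₁ = 31/1268 = 0.024448, p̂₂ = 19/542 = 0.035055.
Pooled p̂ = (31+19)/(1268+542) = 50/1810 = 0.027624.
SE = √(0.0268612 × 0.00263366) = 0.008411.
z = (0.024448 − 0.035055)/0.008411 = -0.010607/0.008411 = -1.261.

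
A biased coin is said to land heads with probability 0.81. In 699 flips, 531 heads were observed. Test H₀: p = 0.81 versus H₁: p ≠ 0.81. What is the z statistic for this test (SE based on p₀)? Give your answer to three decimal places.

p̂ = 531/699 = 0.759657.
Standard error under H₀: √(0.81×0.19/699) = 0.014838.
z = (0.759657 − 0.81)/0.014838 = -0.050343/0.014838 = -3.393.
p-value = 2·P(Z > 3.393) ≈ 0.0007.

z = -3.393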